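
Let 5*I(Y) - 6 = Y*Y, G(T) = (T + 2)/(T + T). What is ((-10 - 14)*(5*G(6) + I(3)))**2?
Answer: 23104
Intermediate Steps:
G(T) = (2 + T)/(2*T) (G(T) = (2 + T)/((2*T)) = (2 + T)*(1/(2*T)) = (2 + T)/(2*T))
I(Y) = 6/5 + Y**2/5 (I(Y) = 6/5 + (Y*Y)/5 = 6/5 + Y**2/5)
((-10 - 14)*(5*G(6) + I(3)))**2 = ((-10 - 14)*(5*((1/2)*(2 + 6)/6) + (6/5 + (1/5)*3**2)))**2 = (-24*(5*((1/2)*(1/6)*8) + (6/5 + (1/5)*9)))**2 = (-24*(5*(2/3) + (6/5 + 9/5)))**2 = (-24*(10/3 + 3))**2 = (-24*19/3)**2 = (-152)**2 = 23104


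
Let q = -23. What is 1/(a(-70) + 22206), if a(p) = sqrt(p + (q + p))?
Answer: 22206/493106599 - I*sqrt(163)/493106599 ≈ 4.5033e-5 - 2.5891e-8*I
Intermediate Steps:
a(p) = sqrt(-23 + 2*p) (a(p) = sqrt(p + (-23 + p)) = sqrt(-23 + 2*p))
1/(a(-70) + 22206) = 1/(sqrt(-23 + 2*(-70)) + 22206) = 1/(sqrt(-23 - 140) + 22206) = 1/(sqrt(-163) + 22206) = 1/(I*sqrt(163) + 22206) = 1/(22206 + I*sqrt(163))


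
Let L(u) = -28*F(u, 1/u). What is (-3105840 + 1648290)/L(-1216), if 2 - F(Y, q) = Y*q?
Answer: 728775/14 ≈ 52055.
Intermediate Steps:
F(Y, q) = 2 - Y*q
L(u) = -28 (L(u) = -28*(2 - u/u) = -28*(2 - 1) = -28*1 = -28)
(-3105840 + 1648290)/L(-1216) = (-3105840 + 1648290)/(-28) = -1457550*(-1/28) = 728775/14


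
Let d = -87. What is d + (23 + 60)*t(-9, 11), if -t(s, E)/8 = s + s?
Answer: 11865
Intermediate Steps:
t(s, E) = -16*s (t(s, E) = -8*(s + s) = -16*s)
d + (23 + 60)*t(-9, 11) = -87 + (23 + 60)*(-16*(-9)) = -87 + 83*144 = -87 + 11952 = 11865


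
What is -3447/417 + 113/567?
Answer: -635776/78813 ≈ -8.0669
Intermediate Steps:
-3447/417 + 113/567 = -3447*1/417 + 113*(1/567) = -1149/139 + 113/567 = -635776/78813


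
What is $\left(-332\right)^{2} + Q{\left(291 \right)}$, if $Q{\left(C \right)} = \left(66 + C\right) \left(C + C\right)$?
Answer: $317998$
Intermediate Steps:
$Q{\left(C \right)} = 2 C \left(66 + C\right)$ ($Q{\left(C \right)} = \left(66 + C\right) 2 C = 2 C \left(66 + C\right)$)
$\left(-332\right)^{2} + Q{\left(291 \right)} = \left(-332\right)^{2} + 2 \cdot 291 \left(66 + 291\right) = 110224 + 2 \cdot 291 \cdot 357 = 110224 + 207774 = 317998$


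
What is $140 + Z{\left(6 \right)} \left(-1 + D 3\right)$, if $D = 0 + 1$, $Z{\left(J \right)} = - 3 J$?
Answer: $104$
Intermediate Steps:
$D = 1$
$140 + Z{\left(6 \right)} \left(-1 + D 3\right) = 140 + \left(-3\right) 6 \left(-1 + 1 \cdot 3\right) = 140 - 18 \left(-1 + 3\right) = 140 - 36 = 104$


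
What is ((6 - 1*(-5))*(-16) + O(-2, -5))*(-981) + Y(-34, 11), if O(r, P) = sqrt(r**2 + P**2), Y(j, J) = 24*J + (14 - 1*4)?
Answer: 172930 - 981*sqrt(29) ≈ 1.6765e+5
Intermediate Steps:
Y(j, J) = 10 + 24*J (Y(j, J) = 24*J + (14 - 4) = 24*J + 10 = 10 + 24*J)
O(r, P) = sqrt(P**2 + r**2)
((6 - 1*(-5))*(-16) + O(-2, -5))*(-981) + Y(-34, 11) = ((6 - 1*(-5))*(-16) + sqrt((-5)**2 + (-2)**2))*(-981) + (10 + 24*11) = ((6 + 5)*(-16) + sqrt(25 + 4))*(-981) + (10 + 264) = (11*(-16) + sqrt(29))*(-981) + 274 = (-176 + sqrt(29))*(-981) + 274 = (172656 - 981*sqrt(29)) + 274 = 172930 - 981*sqrt(29)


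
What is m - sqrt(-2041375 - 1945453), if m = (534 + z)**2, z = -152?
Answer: 145924 - 2*I*sqrt(996707) ≈ 1.4592e+5 - 1996.7*I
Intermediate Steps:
m = 145924 (m = (534 - 152)**2 = 382**2 = 145924)
m - sqrt(-2041375 - 1945453) = 145924 - sqrt(-2041375 - 1945453) = 145924 - sqrt(-3986828) = 145924 - 2*I*sqrt(996707)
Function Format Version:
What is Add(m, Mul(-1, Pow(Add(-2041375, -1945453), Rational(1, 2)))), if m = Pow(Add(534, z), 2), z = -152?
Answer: Add(145924, Mul(-2, I, Pow(996707, Rational(1, 2)))) ≈ Add(1.4592e+5, Mul(-1996.7, I))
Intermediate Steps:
m = 145924 (m = Pow(Add(534, -152), 2) = Pow(382, 2) = 145924)
Add(m, Mul(-1, Pow(Add(-2041375, -1945453), Rational(1, 2)))) = Add(145924, Mul(-1, Pow(Add(-2041375, -1945453), Rational(1, 2)))) = Add(145924, Mul(-1, Pow(-3986828, Rational(1, 2)))) = Add(145924, Mul(-1, Mul(2, I, Pow(996707, Rational(1, 2))))) = Add(145924, Mul(-2, I, Pow(996707, Rational(1, 2))))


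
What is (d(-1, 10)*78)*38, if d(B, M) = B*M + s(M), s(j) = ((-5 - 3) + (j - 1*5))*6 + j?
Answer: -53352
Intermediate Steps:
s(j) = -78 + 7*j (s(j) = (-8 + (j - 5))*6 + j = (-8 + (-5 + j))*6 + j = (-13 + j)*6 + j = (-78 + 6*j) + j = -78 + 7*j)
d(B, M) = -78 + 7*M + B*M (d(B, M) = B*M + (-78 + 7*M) = -78 + 7*M + B*M)
(d(-1, 10)*78)*38 = ((-78 + 7*10 - 1*10)*78)*38 = ((-78 + 70 - 10)*78)*38 = -18*78*38 = -1404*38 = -53352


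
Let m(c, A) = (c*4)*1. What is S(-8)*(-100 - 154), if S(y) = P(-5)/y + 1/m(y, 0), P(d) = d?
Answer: -2413/16 ≈ -150.81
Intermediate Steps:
m(c, A) = 4*c (m(c, A) = (4*c)*1 = 4*c)
S(y) = -19/(4*y) (S(y) = -5/y + 1/(4*y) = -19/(4*y))
S(-8)*(-100 - 154) = (-19/4/(-8))*(-100 - 154) = -19/4*(-1/8)*(-254) = (19/32)*(-254) = -2413/16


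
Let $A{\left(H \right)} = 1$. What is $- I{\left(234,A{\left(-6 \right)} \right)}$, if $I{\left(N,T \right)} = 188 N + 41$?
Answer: $-44033$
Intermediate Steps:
$I{\left(N,T \right)} = 41 + 188 N$
$- I{\left(234,A{\left(-6 \right)} \right)} = - (41 + 188 \cdot 234) = - (41 + 43992) = \left(-1\right) 44033 = -44033$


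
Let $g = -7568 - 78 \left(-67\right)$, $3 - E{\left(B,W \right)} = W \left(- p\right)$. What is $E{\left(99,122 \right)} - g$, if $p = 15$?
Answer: $4175$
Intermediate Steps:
$E{\left(B,W \right)} = 3 + 15 W$ ($E{\left(B,W \right)} = 3 - W \left(\left(-1\right) 15\right) = 3 - W \left(-15\right) = 3 - - 15 W = 3 + 15 W$)
$g = -2342$ ($g = -7568 - -5226 = -7568 + 5226 = -2342$)
$E{\left(99,122 \right)} - g = \left(3 + 15 \cdot 122\right) - -2342 = \left(3 + 1830\right) + 2342 = 1833 + 2342 = 4175$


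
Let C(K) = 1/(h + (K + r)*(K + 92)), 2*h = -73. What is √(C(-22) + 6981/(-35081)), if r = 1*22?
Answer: 5*I*√59390133383/2560913 ≈ 0.47581*I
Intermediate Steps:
h = -73/2 (h = (½)*(-73) = -73/2 ≈ -36.500)
r = 22
C(K) = 1/(-73/2 + (22 + K)*(92 + K)) (C(K) = 1/(-73/2 + (K + 22)*(K + 92)) = 1/(-73/2 + (22 + K)*(92 + K)))
√(C(-22) + 6981/(-35081)) = √(2/(3975 + 2*(-22)² + 228*(-22)) + 6981/(-35081)) = √(2/(3975 + 2*484 - 5016) + 6981*(-1/35081)) = √(2/(3975 + 968 - 5016) - 6981/35081) = √(2/(-73) - 6981/35081) = √(2*(-1/73) - 6981/35081) = √(-2/73 - 6981/35081) = √(-579775/2560913) = 5*I*√59390133383/2560913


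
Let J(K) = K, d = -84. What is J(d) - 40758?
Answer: -40842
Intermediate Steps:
J(d) - 40758 = -84 - 40758 = -40842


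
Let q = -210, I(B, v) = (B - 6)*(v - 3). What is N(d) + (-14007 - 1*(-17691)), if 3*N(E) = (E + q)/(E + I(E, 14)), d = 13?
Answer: 994483/270 ≈ 3683.3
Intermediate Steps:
I(B, v) = (-6 + B)*(-3 + v)
N(E) = (-210 + E)/(3*(-66 + 12*E)) (N(E) = ((E - 210)/(E + (18 - 6*14 - 3*E + E*14)))/3 = ((-210 + E)/(E + (18 - 84 - 3*E + 14*E)))/3 = ((-210 + E)/(E + (-66 + 11*E)))/3 = ((-210 + E)/(-66 + 12*E))/3 = (-210 + E)/(3*(-66 + 12*E)))
N(d) + (-14007 - 1*(-17691)) = (210 - 1*13)/(18*(11 - 2*13)) + (-14007 - 1*(-17691)) = (210 - 13)/(18*(11 - 26)) + (-14007 + 17691) = (1/18)*197/(-15) + 3684 = (1/18)*(-1/15)*197 + 3684 = -197/270 + 3684 = 994483/270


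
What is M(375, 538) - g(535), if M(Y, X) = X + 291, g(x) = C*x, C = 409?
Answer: -217986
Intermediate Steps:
g(x) = 409*x
M(Y, X) = 291 + X
M(375, 538) - g(535) = (291 + 538) - 409*535 = 829 - 1*218815 = 829 - 218815 = -217986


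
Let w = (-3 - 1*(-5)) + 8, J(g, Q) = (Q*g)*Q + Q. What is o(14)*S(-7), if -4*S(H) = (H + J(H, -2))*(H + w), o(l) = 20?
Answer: 555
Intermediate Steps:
J(g, Q) = Q + g*Q² (J(g, Q) = g*Q² + Q = Q + g*Q²)
w = 10 (w = (-3 + 5) + 8 = 2 + 8 = 10)
S(H) = -(-2 + 5*H)*(10 + H)/4 (S(H) = -(H - 2*(1 - 2*H))*(H + 10)/4 = -(H + (-2 + 4*H))*(10 + H)/4 = -(-2 + 5*H)*(10 + H)/4)
o(14)*S(-7) = 20*(5 - 12*(-7) - 5/4*(-7)²) = 20*(5 + 84 - 5/4*49) = 20*(5 + 84 - 245/4) = 20*(111/4) = 555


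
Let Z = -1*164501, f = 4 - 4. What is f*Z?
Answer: 0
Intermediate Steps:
f = 0
Z = -164501
f*Z = 0*(-164501) = 0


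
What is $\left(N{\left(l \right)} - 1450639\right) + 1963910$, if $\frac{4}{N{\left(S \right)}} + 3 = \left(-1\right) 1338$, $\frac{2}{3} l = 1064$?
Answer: $\frac{688296407}{1341} \approx 5.1327 \cdot 10^{5}$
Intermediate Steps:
$l = 1596$ ($l = \frac{3}{2} \cdot 1064 = 1596$)
$N{\left(S \right)} = - \frac{4}{1341}$ ($N{\left(S \right)} = \frac{4}{-3 - 1338} = \frac{4}{-1341} = 4 \left(- \frac{1}{1341}\right) = - \frac{4}{1341}$)
$\left(N{\left(l \right)} - 1450639\right) + 1963910 = \left(- \frac{4}{1341} - 1450639\right) + 1963910 = - \frac{1945306903}{1341} + 1963910 = \frac{688296407}{1341}$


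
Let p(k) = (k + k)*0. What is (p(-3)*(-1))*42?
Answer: 0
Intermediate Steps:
p(k) = 0 (p(k) = (2*k)*0 = 0)
(p(-3)*(-1))*42 = (0*(-1))*42 = 0*42 = 0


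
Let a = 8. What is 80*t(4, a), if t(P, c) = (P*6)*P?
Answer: 7680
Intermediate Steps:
t(P, c) = 6*P**2 (t(P, c) = (6*P)*P = 6*P**2)
80*t(4, a) = 80*(6*4**2) = 80*(6*16) = 80*96 = 7680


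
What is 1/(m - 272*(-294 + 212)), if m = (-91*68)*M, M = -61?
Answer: 1/399772 ≈ 2.5014e-6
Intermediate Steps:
m = 377468 (m = -91*68*(-61) = -6188*(-61) = 377468)
1/(m - 272*(-294 + 212)) = 1/(377468 - 272*(-294 + 212)) = 1/(377468 - 272*(-82)) = 1/(377468 + 22304) = 1/399772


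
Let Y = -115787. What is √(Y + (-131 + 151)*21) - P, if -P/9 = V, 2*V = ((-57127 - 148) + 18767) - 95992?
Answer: -605250 + I*√115367 ≈ -6.0525e+5 + 339.66*I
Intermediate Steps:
V = -67250 (V = (((-57127 - 148) + 18767) - 95992)/2 = ((-57275 + 18767) - 95992)/2 = (-38508 - 95992)/2 = (½)*(-134500) = -67250)
P = 605250 (P = -9*(-67250) = 605250)
√(Y + (-131 + 151)*21) - P = √(-115787 + (-131 + 151)*21) - 1*605250 = √(-115787 + 20*21) - 605250 = √(-115787 + 420) - 605250 = √(-115367) - 605250 = I*√115367 - 605250 = -605250 + I*√115367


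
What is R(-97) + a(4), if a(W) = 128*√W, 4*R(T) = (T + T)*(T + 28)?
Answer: 7205/2 ≈ 3602.5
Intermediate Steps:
R(T) = T*(28 + T)/2 (R(T) = ((T + T)*(T + 28))/4 = ((2*T)*(28 + T))/4 = (2*T*(28 + T))/4 = T*(28 + T)/2)
R(-97) + a(4) = (½)*(-97)*(28 - 97) + 128*√4 = (½)*(-97)*(-69) + 128*2 = 6693/2 + 256 = 7205/2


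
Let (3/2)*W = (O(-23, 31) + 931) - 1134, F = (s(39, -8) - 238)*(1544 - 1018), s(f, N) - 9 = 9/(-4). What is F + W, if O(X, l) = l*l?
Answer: -726793/6 ≈ -1.2113e+5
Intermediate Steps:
O(X, l) = l²
s(f, N) = 27/4 (s(f, N) = 9 + 9/(-4) = 9 + 9*(-¼) = 9 - 9/4 = 27/4)
F = -243275/2 (F = (27/4 - 238)*(1544 - 1018) = -925/4*526 = -243275/2 ≈ -1.2164e+5)
W = 1516/3 (W = 2*((31² + 931) - 1134)/3 = 2*((961 + 931) - 1134)/3 = 2*(1892 - 1134)/3 = (⅔)*758 = 1516/3 ≈ 505.33)
F + W = -243275/2 + 1516/3 = -726793/6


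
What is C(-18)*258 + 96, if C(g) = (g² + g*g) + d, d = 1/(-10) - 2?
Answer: 833691/5 ≈ 1.6674e+5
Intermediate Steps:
d = -21/10 (d = -⅒ - 2 = -21/10 ≈ -2.1000)
C(g) = -21/10 + 2*g² (C(g) = (g² + g*g) - 21/10 = (g² + g²) - 21/10 = 2*g² - 21/10 = -21/10 + 2*g²)
C(-18)*258 + 96 = (-21/10 + 2*(-18)²)*258 + 96 = (-21/10 + 2*324)*258 + 96 = (-21/10 + 648)*258 + 96 = (6459/10)*258 + 96 = 833211/5 + 96 = 833691/5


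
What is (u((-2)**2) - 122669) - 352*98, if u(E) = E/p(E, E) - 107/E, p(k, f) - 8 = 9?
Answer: -10689023/68 ≈ -1.5719e+5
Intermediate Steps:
p(k, f) = 17 (p(k, f) = 8 + 9 = 17)
u(E) = -107/E + E/17 (u(E) = E/17 - 107/E = -107/E + E/17)
(u((-2)**2) - 122669) - 352*98 = ((-107/((-2)**2) + (1/17)*(-2)**2) - 122669) - 352*98 = ((-107/4 + (1/17)*4) - 122669) - 34496 = ((-107*1/4 + 4/17) - 122669) - 34496 = ((-107/4 + 4/17) - 122669) - 34496 = (-1803/68 - 122669) - 34496 = -8343295/68 - 34496 = -10689023/68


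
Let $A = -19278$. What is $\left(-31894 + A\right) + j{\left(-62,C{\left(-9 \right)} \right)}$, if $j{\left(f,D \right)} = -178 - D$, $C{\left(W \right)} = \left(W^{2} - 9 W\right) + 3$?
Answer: $-51515$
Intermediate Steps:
$C{\left(W \right)} = 3 + W^{2} - 9 W$
$\left(-31894 + A\right) + j{\left(-62,C{\left(-9 \right)} \right)} = \left(-31894 - 19278\right) - \left(262 + 81\right) = -51172 - 343 = -51515$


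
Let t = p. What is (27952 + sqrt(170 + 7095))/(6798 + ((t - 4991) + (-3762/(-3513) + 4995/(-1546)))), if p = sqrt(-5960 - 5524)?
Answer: 165342444862144179232/10713677293611282505 + 5915227706859766*sqrt(7265)/10713677293611282505 - 549663510649068672*I*sqrt(319)/10713677293611282505 - 19664550323736*I*sqrt(2317535)/10713677293611282505 ≈ 15.48 - 0.91913*I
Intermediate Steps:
p = 6*I*sqrt(319) (p = sqrt(-11484) = 6*I*sqrt(319) ≈ 107.16*I)
t = 6*I*sqrt(319) ≈ 107.16*I
(27952 + sqrt(170 + 7095))/(6798 + ((t - 4991) + (-3762/(-3513) + 4995/(-1546)))) = (27952 + sqrt(170 + 7095))/(6798 + ((6*I*sqrt(319) - 4991) + (-3762/(-3513) + 4995/(-1546)))) = (27952 + sqrt(7265))/(6798 + ((-4991 + 6*I*sqrt(319)) + (-3762*(-1/3513) + 4995*(-1/1546)))) = (27952 + sqrt(7265))/(6798 + ((-4991 + 6*I*sqrt(319)) + (1254/1171 - 4995/1546))) = (27952 + sqrt(7265))/(6798 + ((-4991 + 6*I*sqrt(319)) - 3910461/1810366)) = (27952 + sqrt(7265))/(6798 + (-9039447167/1810366 + 6*I*sqrt(319))) = (27952 + sqrt(7265))/(3267420901/1810366 + 6*I*sqrt(319))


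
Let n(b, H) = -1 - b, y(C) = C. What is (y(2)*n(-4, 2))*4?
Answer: 24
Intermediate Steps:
(y(2)*n(-4, 2))*4 = (2*(-1 - 1*(-4)))*4 = (2*(-1 + 4))*4 = (2*3)*4 = 6*4 = 24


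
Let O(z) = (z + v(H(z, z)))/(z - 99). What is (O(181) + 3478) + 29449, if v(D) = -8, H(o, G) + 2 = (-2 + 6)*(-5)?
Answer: 2700187/82 ≈ 32929.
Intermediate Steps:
H(o, G) = -22 (H(o, G) = -2 + (-2 + 6)*(-5) = -2 + 4*(-5) = -2 - 20 = -22)
O(z) = (-8 + z)/(-99 + z) (O(z) = (z - 8)/(z - 99) = (-8 + z)/(-99 + z))
(O(181) + 3478) + 29449 = ((-8 + 181)/(-99 + 181) + 3478) + 29449 = (173/82 + 3478) + 29449 = 285369/82 + 29449 = 2700187/82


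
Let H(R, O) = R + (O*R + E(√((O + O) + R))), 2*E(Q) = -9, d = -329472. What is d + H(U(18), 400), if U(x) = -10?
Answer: -666973/2 ≈ -3.3349e+5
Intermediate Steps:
E(Q) = -9/2 (E(Q) = (½)*(-9) = -9/2)
H(R, O) = -9/2 + R + O*R (H(R, O) = R + (O*R - 9/2) = R + (-9/2 + O*R) = -9/2 + R + O*R)
d + H(U(18), 400) = -329472 + (-9/2 - 10 + 400*(-10)) = -329472 + (-9/2 - 10 - 4000) = -329472 - 8029/2 = -666973/2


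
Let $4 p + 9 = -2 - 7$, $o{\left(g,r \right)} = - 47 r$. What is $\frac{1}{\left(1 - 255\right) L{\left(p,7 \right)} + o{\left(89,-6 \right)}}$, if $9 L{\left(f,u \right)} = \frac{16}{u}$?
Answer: $\frac{63}{13702} \approx 0.0045979$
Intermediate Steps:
$p = - \frac{9}{2}$ ($p = - \frac{9}{4} + \frac{-2 - 7}{4} = - \frac{9}{4} + \frac{1}{4} \left(-9\right) = - \frac{9}{4} - \frac{9}{4} = - \frac{9}{2} \approx -4.5$)
$L{\left(f,u \right)} = \frac{16}{9 u}$ ($L{\left(f,u \right)} = \frac{16 \frac{1}{u}}{9} = \frac{16}{9 u}$)
$\frac{1}{\left(1 - 255\right) L{\left(p,7 \right)} + o{\left(89,-6 \right)}} = \frac{1}{\left(1 - 255\right) \frac{16}{9 \cdot 7} - -282} = \frac{1}{- 254 \cdot \frac{16}{9} \cdot \frac{1}{7} + 282} = \frac{1}{\left(-254\right) \frac{16}{63} + 282} = \frac{1}{- \frac{4064}{63} + 282} = \frac{1}{\frac{13702}{63}} = \frac{63}{13702}$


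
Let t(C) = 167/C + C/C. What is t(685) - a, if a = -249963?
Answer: 171225507/685 ≈ 2.4996e+5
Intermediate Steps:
t(C) = 1 + 167/C (t(C) = 167/C + 1 = 1 + 167/C)
t(685) - a = (167 + 685)/685 - 1*(-249963) = (1/685)*852 + 249963 = 852/685 + 249963 = 171225507/685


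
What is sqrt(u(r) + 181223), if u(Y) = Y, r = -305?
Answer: 69*sqrt(38) ≈ 425.34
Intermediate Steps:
sqrt(u(r) + 181223) = sqrt(-305 + 181223) = sqrt(180918) = 69*sqrt(38)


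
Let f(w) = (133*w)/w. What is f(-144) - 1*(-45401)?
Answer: 45534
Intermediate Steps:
f(w) = 133
f(-144) - 1*(-45401) = 133 - 1*(-45401) = 133 + 45401 = 45534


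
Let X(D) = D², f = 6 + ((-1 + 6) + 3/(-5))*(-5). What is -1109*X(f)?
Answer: -283904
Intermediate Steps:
f = -16 (f = 6 + (5 + 3*(-⅕))*(-5) = 6 + (5 - ⅗)*(-5) = 6 + (22/5)*(-5) = 6 - 22 = -16)
-1109*X(f) = -1109*(-16)² = -1109*256 = -283904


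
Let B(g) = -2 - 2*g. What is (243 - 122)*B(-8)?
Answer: 1694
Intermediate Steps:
(243 - 122)*B(-8) = (243 - 122)*(-2 - 2*(-8)) = 121*(-2 + 16) = 121*14 = 1694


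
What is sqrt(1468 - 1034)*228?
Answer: 228*sqrt(434) ≈ 4749.9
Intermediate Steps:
sqrt(1468 - 1034)*228 = sqrt(434)*228 = 228*sqrt(434)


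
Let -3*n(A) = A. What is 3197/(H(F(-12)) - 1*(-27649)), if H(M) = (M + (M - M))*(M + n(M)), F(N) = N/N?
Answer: 9591/82949 ≈ 0.11563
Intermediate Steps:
F(N) = 1
n(A) = -A/3
H(M) = 2*M²/3 (H(M) = (M + (M - M))*(M - M/3) = (M + 0)*(2*M/3) = M*(2*M/3) = 2*M²/3)
3197/(H(F(-12)) - 1*(-27649)) = 3197/((⅔)*1² - 1*(-27649)) = 3197/((⅔)*1 + 27649) = 3197/(⅔ + 27649) = 3197/(82949/3) = 3197*(3/82949) = 9591/82949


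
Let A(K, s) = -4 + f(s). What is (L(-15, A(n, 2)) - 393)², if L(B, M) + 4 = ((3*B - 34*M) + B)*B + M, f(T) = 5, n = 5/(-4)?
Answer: 1028196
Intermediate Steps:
n = -5/4 (n = 5*(-¼) = -5/4 ≈ -1.2500)
A(K, s) = 1 (A(K, s) = -4 + 5 = 1)
L(B, M) = -4 + M + B*(-34*M + 4*B) (L(B, M) = -4 + (((3*B - 34*M) + B)*B + M) = -4 + (((-34*M + 3*B) + B)*B + M) = -4 + ((-34*M + 4*B)*B + M) = -4 + (B*(-34*M + 4*B) + M) = -4 + (M + B*(-34*M + 4*B)) = -4 + M + B*(-34*M + 4*B))
(L(-15, A(n, 2)) - 393)² = ((-4 + 1 + 4*(-15)² - 34*(-15)*1) - 393)² = ((-4 + 1 + 4*225 + 510) - 393)² = ((-4 + 1 + 900 + 510) - 393)² = (1407 - 393)² = 1014² = 1028196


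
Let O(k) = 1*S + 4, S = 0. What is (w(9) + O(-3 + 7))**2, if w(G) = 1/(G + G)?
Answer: 5329/324 ≈ 16.448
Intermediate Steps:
w(G) = 1/(2*G)
O(k) = 4 (O(k) = 1*0 + 4 = 0 + 4 = 4)
(w(9) + O(-3 + 7))**2 = ((1/2)/9 + 4)**2 = ((1/2)*(1/9) + 4)**2 = (1/18 + 4)**2 = (73/18)**2 = 5329/324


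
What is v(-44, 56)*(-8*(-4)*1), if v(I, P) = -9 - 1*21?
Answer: -960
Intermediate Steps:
v(I, P) = -30 (v(I, P) = -9 - 21 = -30)
v(-44, 56)*(-8*(-4)*1) = -30*(-8*(-4)) = -960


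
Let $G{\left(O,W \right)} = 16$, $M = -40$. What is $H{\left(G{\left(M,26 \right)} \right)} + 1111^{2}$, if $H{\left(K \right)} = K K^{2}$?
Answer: $1238417$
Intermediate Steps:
$H{\left(K \right)} = K^{3}$
$H{\left(G{\left(M,26 \right)} \right)} + 1111^{2} = 16^{3} + 1111^{2} = 4096 + 1234321 = 1238417$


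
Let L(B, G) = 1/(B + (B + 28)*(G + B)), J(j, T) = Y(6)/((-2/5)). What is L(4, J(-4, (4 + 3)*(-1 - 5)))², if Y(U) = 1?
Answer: 1/2704 ≈ 0.00036982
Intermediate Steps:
J(j, T) = -5/2 (J(j, T) = 1/(-2/5) = 1/(-2*⅕) = 1/(-⅖) = 1*(-5/2) = -5/2)
L(B, G) = 1/(B + (28 + B)*(B + G))
L(4, J(-4, (4 + 3)*(-1 - 5)))² = (1/(4² + 28*(-5/2) + 29*4 + 4*(-5/2)))² = (1/(16 - 70 + 116 - 10))² = (1/52)² = 1/2704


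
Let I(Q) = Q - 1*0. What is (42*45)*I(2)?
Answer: 3780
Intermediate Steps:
I(Q) = Q (I(Q) = Q + 0 = Q)
(42*45)*I(2) = (42*45)*2 = 1890*2 = 3780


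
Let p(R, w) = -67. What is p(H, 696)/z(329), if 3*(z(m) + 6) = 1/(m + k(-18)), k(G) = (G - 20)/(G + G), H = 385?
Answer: 398047/35640 ≈ 11.169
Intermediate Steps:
k(G) = (-20 + G)/(2*G) (k(G) = (-20 + G)/((2*G)) = (-20 + G)*(1/(2*G)) = (-20 + G)/(2*G))
z(m) = -6 + 1/(3*(19/18 + m)) (z(m) = -6 + 1/(3*(m + (½)*(-20 - 18)/(-18))) = -6 + 1/(3*(m + (½)*(-1/18)*(-38))) = -6 + 1/(3*(m + 19/18)) = -6 + 1/(3*(19/18 + m)))
p(H, 696)/z(329) = -67*(19 + 18*329)/(108*(-1 - 1*329)) = -67*(19 + 5922)/(108*(-1 - 329)) = -67/(108*(-330)/5941) = -67/(108*(1/5941)*(-330)) = -67/(-35640/5941) = -67*(-5941/35640) = 398047/35640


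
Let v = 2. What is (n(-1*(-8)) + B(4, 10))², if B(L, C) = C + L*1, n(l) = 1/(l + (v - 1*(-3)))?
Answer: 33489/169 ≈ 198.16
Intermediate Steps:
n(l) = 1/(5 + l) (n(l) = 1/(l + (2 - 1*(-3))) = 1/(l + (2 + 3)) = 1/(l + 5) = 1/(5 + l))
B(L, C) = C + L
(n(-1*(-8)) + B(4, 10))² = (1/(5 - 1*(-8)) + (10 + 4))² = (1/(5 + 8) + 14)² = (1/13 + 14)² = (183/13)² = 33489/169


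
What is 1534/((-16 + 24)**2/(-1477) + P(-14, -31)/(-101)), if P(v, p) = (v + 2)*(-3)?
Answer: -114418759/29818 ≈ -3837.2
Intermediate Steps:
P(v, p) = -6 - 3*v (P(v, p) = (2 + v)*(-3) = -6 - 3*v)
1534/((-16 + 24)**2/(-1477) + P(-14, -31)/(-101)) = 1534/((-16 + 24)**2/(-1477) + (-6 - 3*(-14))/(-101)) = 1534/(8**2*(-1/1477) + (-6 + 42)*(-1/101)) = 1534/(64*(-1/1477) + 36*(-1/101)) = 1534/(-64/1477 - 36/101) = 1534/(-59636/149177) = 1534*(-149177/59636) = -114418759/29818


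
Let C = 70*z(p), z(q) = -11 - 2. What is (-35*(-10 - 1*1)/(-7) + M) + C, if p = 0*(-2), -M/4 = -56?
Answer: -741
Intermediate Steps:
M = 224 (M = -4*(-56) = 224)
p = 0
z(q) = -13
C = -910 (C = 70*(-13) = -910)
(-35*(-10 - 1*1)/(-7) + M) + C = (-35*(-10 - 1*1)/(-7) + 224) - 910 = (-35*(-10 - 1)*(-1)/7 + 224) - 910 = (-(-385)*(-1)/7 + 224) - 910 = (-35*11/7 + 224) - 910 = (-55 + 224) - 910 = 169 - 910 = -741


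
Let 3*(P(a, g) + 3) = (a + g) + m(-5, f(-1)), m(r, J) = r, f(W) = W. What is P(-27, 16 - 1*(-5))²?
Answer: 400/9 ≈ 44.444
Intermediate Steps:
P(a, g) = -14/3 + a/3 + g/3 (P(a, g) = -3 + ((a + g) - 5)/3 = -3 + (-5 + a + g)/3 = -3 + (-5/3 + a/3 + g/3) = -14/3 + a/3 + g/3)
P(-27, 16 - 1*(-5))² = (-14/3 + (⅓)*(-27) + (16 - 1*(-5))/3)² = (-14/3 - 9 + (16 + 5)/3)² = (-14/3 - 9 + (⅓)*21)² = (-14/3 - 9 + 7)² = (-20/3)² = 400/9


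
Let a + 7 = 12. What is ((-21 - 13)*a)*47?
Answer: -7990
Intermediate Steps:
a = 5 (a = -7 + 12 = 5)
((-21 - 13)*a)*47 = ((-21 - 13)*5)*47 = -34*5*47 = -170*47 = -7990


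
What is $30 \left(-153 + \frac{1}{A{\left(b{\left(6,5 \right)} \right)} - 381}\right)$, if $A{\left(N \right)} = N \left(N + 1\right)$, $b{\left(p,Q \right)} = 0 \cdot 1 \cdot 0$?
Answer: $- \frac{582940}{127} \approx -4590.1$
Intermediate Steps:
$b{\left(p,Q \right)} = 0$ ($b{\left(p,Q \right)} = 0 \cdot 0 = 0$)
$A{\left(N \right)} = N \left(1 + N\right)$
$30 \left(-153 + \frac{1}{A{\left(b{\left(6,5 \right)} \right)} - 381}\right) = 30 \left(-153 + \frac{1}{0 \left(1 + 0\right) - 381}\right) = 30 \left(-153 + \frac{1}{0 \cdot 1 - 381}\right) = 30 \left(-153 + \frac{1}{0 - 381}\right) = 30 \left(-153 + \frac{1}{-381}\right) = 30 \left(-153 - \frac{1}{381}\right) = 30 \left(- \frac{58294}{381}\right) = - \frac{582940}{127}$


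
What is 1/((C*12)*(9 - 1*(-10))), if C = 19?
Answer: 1/4332 ≈ 0.00023084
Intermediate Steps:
1/((C*12)*(9 - 1*(-10))) = 1/((19*12)*(9 - 1*(-10))) = 1/(228*(9 + 10)) = 1/(228*19) = 1/4332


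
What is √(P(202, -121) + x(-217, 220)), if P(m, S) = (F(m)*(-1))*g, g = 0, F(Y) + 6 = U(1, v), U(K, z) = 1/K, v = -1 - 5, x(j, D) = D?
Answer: 2*√55 ≈ 14.832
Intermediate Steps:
v = -6
F(Y) = -5 (F(Y) = -6 + 1/1 = -6 + 1 = -5)
P(m, S) = 0 (P(m, S) = -5*(-1)*0 = 5*0 = 0)
√(P(202, -121) + x(-217, 220)) = √(0 + 220) = √220 = 2*√55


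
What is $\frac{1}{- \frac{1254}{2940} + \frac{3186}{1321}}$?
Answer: $\frac{647290}{1285051} \approx 0.50371$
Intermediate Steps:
$\frac{1}{- \frac{1254}{2940} + \frac{3186}{1321}} = \frac{1}{\left(-1254\right) \frac{1}{2940} + 3186 \cdot \frac{1}{1321}} = \frac{1}{- \frac{209}{490} + \frac{3186}{1321}} = \frac{1}{\frac{1285051}{647290}} = \frac{647290}{1285051}$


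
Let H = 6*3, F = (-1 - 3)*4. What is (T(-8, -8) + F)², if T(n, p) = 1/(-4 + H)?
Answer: 49729/196 ≈ 253.72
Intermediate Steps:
F = -16 (F = -4*4 = -16)
H = 18
T(n, p) = 1/14 (T(n, p) = 1/(-4 + 18) = 1/14)
(T(-8, -8) + F)² = (1/14 - 16)² = (-223/14)² = 49729/196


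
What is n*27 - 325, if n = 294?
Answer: 7613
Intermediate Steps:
n*27 - 325 = 294*27 - 325 = 7938 - 325 = 7613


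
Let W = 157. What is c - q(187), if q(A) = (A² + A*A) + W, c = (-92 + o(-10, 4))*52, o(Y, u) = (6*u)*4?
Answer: -69887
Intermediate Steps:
o(Y, u) = 24*u
c = 208 (c = (-92 + 24*4)*52 = (-92 + 96)*52 = 4*52 = 208)
q(A) = 157 + 2*A² (q(A) = (A² + A*A) + 157 = (A² + A²) + 157 = 2*A² + 157 = 157 + 2*A²)
c - q(187) = 208 - (157 + 2*187²) = 208 - (157 + 2*34969) = 208 - (157 + 69938) = 208 - 1*70095 = 208 - 70095 = -69887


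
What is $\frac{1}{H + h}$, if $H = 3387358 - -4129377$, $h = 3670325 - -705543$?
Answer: $\frac{1}{11892603} \approx 8.4086 \cdot 10^{-8}$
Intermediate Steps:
$h = 4375868$ ($h = 3670325 + 705543 = 4375868$)
$H = 7516735$ ($H = 3387358 + 4129377 = 7516735$)
$\frac{1}{H + h} = \frac{1}{7516735 + 4375868} = \frac{1}{11892603}$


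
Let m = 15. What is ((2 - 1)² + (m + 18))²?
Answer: 1156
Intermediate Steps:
((2 - 1)² + (m + 18))² = ((2 - 1)² + (15 + 18))² = (1² + 33)² = (1 + 33)² = 34² = 1156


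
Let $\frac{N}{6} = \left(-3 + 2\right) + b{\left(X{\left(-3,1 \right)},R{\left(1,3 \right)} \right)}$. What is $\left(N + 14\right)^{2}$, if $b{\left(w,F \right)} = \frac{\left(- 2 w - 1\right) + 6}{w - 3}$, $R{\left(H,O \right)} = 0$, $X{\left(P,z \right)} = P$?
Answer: $9$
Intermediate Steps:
$b{\left(w,F \right)} = \frac{5 - 2 w}{-3 + w}$ ($b{\left(w,F \right)} = \frac{\left(-1 - 2 w\right) + 6}{-3 + w} = \frac{5 - 2 w}{-3 + w}$)
$N = -17$ ($N = 6 \left(\left(-3 + 2\right) + \frac{5 - -6}{-3 - 3}\right) = 6 \left(-1 + \frac{5 + 6}{-6}\right) = 6 \left(-1 - \frac{11}{6}\right) = 6 \left(- \frac{17}{6}\right) = -17$)
$\left(N + 14\right)^{2} = \left(-17 + 14\right)^{2} = \left(-3\right)^{2} = 9$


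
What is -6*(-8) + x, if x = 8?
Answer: 56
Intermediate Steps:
-6*(-8) + x = -6*(-8) + 8 = 48 + 8 = 56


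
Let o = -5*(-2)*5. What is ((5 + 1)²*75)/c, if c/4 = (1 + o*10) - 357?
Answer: 75/16 ≈ 4.6875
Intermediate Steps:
o = 50 (o = 10*5 = 50)
c = 576 (c = 4*((1 + 50*10) - 357) = 4*((1 + 500) - 357) = 4*(501 - 357) = 4*144 = 576)
((5 + 1)²*75)/c = ((5 + 1)²*75)/576 = (6²*75)*(1/576) = (36*75)*(1/576) = 2700*(1/576) = 75/16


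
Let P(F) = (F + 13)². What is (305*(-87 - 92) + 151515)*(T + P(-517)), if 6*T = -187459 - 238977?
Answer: 53192603600/3 ≈ 1.7731e+10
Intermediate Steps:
T = -213218/3 (T = (-187459 - 238977)/6 = (⅙)*(-426436) = -213218/3 ≈ -71073.)
P(F) = (13 + F)²
(305*(-87 - 92) + 151515)*(T + P(-517)) = (305*(-87 - 92) + 151515)*(-213218/3 + (13 - 517)²) = (305*(-179) + 151515)*(-213218/3 + (-504)²) = (-54595 + 151515)*(-213218/3 + 254016) = 96920*(548830/3) = 53192603600/3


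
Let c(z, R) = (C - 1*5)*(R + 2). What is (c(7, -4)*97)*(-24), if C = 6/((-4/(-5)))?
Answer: 11640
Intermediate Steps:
C = 15/2 (C = 6/((-4*(-1/5))) = 6/(4/5) = 6*(5/4) = 15/2 ≈ 7.5000)
c(z, R) = 5 + 5*R/2 (c(z, R) = (15/2 - 1*5)*(R + 2) = (15/2 - 5)*(2 + R) = 5*(2 + R)/2 = 5 + 5*R/2)
(c(7, -4)*97)*(-24) = ((5 + (5/2)*(-4))*97)*(-24) = ((5 - 10)*97)*(-24) = -5*97*(-24) = -485*(-24) = 11640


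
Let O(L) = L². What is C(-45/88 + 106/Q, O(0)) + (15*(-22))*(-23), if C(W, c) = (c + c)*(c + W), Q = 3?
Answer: 7590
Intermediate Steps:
C(W, c) = 2*c*(W + c) (C(W, c) = (2*c)*(W + c) = 2*c*(W + c))
C(-45/88 + 106/Q, O(0)) + (15*(-22))*(-23) = 2*0²*((-45/88 + 106/3) + 0²) + (15*(-22))*(-23) = 2*0*((-45*1/88 + 106*(⅓)) + 0) - 330*(-23) = 2*0*((-45/88 + 106/3) + 0) + 7590 = 2*0*(9193/264 + 0) + 7590 = 2*0*(9193/264) + 7590 = 0 + 7590 = 7590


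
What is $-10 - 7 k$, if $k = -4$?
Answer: $18$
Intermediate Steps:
$-10 - 7 k = -10 - -28 = -10 + 28 = 18$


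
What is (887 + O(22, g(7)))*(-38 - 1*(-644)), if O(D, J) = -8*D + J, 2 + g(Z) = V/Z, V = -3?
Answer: 3005760/7 ≈ 4.2939e+5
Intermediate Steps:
g(Z) = -2 - 3/Z
O(D, J) = J - 8*D
(887 + O(22, g(7)))*(-38 - 1*(-644)) = (887 + ((-2 - 3/7) - 8*22))*(-38 - 1*(-644)) = (887 + ((-2 - 3*⅐) - 176))*(-38 + 644) = (887 + ((-2 - 3/7) - 176))*606 = (887 + (-17/7 - 176))*606 = (887 - 1249/7)*606 = (4960/7)*606 = 3005760/7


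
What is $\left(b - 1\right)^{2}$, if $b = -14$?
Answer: $225$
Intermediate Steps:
$\left(b - 1\right)^{2} = \left(-14 - 1\right)^{2} = \left(-15\right)^{2} = 225$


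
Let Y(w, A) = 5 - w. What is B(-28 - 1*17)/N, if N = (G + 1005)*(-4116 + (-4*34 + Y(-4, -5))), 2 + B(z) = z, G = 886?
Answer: 47/8023513 ≈ 5.8578e-6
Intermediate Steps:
B(z) = -2 + z
N = -8023513 (N = (886 + 1005)*(-4116 + (-4*34 + (5 - 1*(-4)))) = 1891*(-4116 + (-136 + (5 + 4))) = 1891*(-4116 + (-136 + 9)) = 1891*(-4116 - 127) = 1891*(-4243) = -8023513)
B(-28 - 1*17)/N = (-2 + (-28 - 1*17))/(-8023513) = (-2 + (-28 - 17))*(-1/8023513) = (-2 - 45)*(-1/8023513) = -47*(-1/8023513) = 47/8023513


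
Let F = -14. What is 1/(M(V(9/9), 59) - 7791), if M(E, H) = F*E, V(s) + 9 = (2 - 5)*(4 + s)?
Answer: -1/7455 ≈ -0.00013414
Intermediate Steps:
V(s) = -21 - 3*s (V(s) = -9 + (2 - 5)*(4 + s) = -9 - 3*(4 + s) = -9 + (-12 - 3*s) = -21 - 3*s)
M(E, H) = -14*E
1/(M(V(9/9), 59) - 7791) = 1/(-14*(-21 - 27/9) - 7791) = 1/(-14*(-21 - 3*1) - 7791) = 1/(-14*(-21 - 3) - 7791) = 1/(-14*(-24) - 7791) = 1/(336 - 7791) = 1/(-7455) = -1/7455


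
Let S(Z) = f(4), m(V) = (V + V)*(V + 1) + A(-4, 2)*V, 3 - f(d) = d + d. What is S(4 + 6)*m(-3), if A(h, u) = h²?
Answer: 180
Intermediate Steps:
f(d) = 3 - 2*d (f(d) = 3 - (d + d) = 3 - 2*d)
m(V) = 16*V + 2*V*(1 + V) (m(V) = (V + V)*(V + 1) + (-4)²*V = (2*V)*(1 + V) + 16*V = 2*V*(1 + V) + 16*V = 16*V + 2*V*(1 + V))
S(Z) = -5 (S(Z) = 3 - 2*4 = 3 - 8 = -5)
S(4 + 6)*m(-3) = -10*(-3)*(9 - 3) = -10*(-3)*6 = -5*(-36) = 180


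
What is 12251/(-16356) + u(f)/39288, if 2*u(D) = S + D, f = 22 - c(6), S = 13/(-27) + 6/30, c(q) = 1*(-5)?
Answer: -10824722639/14458376880 ≈ -0.74868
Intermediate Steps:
c(q) = -5
S = -38/135 (S = 13*(-1/27) + 6*(1/30) = -13/27 + ⅕ = -38/135 ≈ -0.28148)
f = 27 (f = 22 - 1*(-5) = 22 + 5 = 27)
u(D) = -19/135 + D/2 (u(D) = (-38/135 + D)/2 = -19/135 + D/2)
12251/(-16356) + u(f)/39288 = 12251/(-16356) + (-19/135 + (½)*27)/39288 = 12251*(-1/16356) + (-19/135 + 27/2)*(1/39288) = -12251/16356 + (3607/270)*(1/39288) = -12251/16356 + 3607/10607760 = -10824722639/14458376880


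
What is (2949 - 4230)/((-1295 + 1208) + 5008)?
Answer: -183/703 ≈ -0.26031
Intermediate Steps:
(2949 - 4230)/((-1295 + 1208) + 5008) = -1281/(-87 + 5008) = -1281/4921 = -1281*1/4921 = -183/703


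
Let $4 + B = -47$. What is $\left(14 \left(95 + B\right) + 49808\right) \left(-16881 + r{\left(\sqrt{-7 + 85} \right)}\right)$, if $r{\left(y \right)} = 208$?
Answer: $-840719352$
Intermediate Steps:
$B = -51$ ($B = -4 - 47 = -51$)
$\left(14 \left(95 + B\right) + 49808\right) \left(-16881 + r{\left(\sqrt{-7 + 85} \right)}\right) = \left(14 \left(95 - 51\right) + 49808\right) \left(-16881 + 208\right) = \left(14 \cdot 44 + 49808\right) \left(-16673\right) = \left(616 + 49808\right) \left(-16673\right) = 50424 \left(-16673\right) = -840719352$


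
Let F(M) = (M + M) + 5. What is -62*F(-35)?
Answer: 4030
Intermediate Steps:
F(M) = 5 + 2*M (F(M) = 2*M + 5 = 5 + 2*M)
-62*F(-35) = -62*(5 + 2*(-35)) = -62*(5 - 70) = -62*(-65) = 4030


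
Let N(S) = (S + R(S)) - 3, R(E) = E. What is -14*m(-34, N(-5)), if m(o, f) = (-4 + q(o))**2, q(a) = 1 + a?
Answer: -19166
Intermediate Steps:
N(S) = -3 + 2*S (N(S) = (S + S) - 3 = 2*S - 3 = -3 + 2*S)
m(o, f) = (-3 + o)**2 (m(o, f) = (-4 + (1 + o))**2 = (-3 + o)**2)
-14*m(-34, N(-5)) = -14*(-3 - 34)**2 = -14*(-37)**2 = -14*1369 = -19166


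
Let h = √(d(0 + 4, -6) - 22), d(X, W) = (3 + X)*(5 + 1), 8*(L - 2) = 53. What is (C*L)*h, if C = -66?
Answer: -2277*√5/2 ≈ -2545.8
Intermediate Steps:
L = 69/8 (L = 2 + (⅛)*53 = 2 + 53/8 = 69/8 ≈ 8.6250)
d(X, W) = 18 + 6*X (d(X, W) = (3 + X)*6 = 18 + 6*X)
h = 2*√5 (h = √((18 + 6*(0 + 4)) - 22) = √((18 + 6*4) - 22) = √((18 + 24) - 22) = √(42 - 22) = √20 = 2*√5 ≈ 4.4721)
(C*L)*h = (-66*69/8)*(2*√5) = -2277*√5/2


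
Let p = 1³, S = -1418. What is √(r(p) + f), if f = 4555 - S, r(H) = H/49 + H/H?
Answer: √292727/7 ≈ 77.292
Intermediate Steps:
p = 1
r(H) = 1 + H/49 (r(H) = H*(1/49) + 1 = H/49 + 1 = 1 + H/49)
f = 5973 (f = 4555 - 1*(-1418) = 4555 + 1418 = 5973)
√(r(p) + f) = √((1 + (1/49)*1) + 5973) = √((1 + 1/49) + 5973) = √(50/49 + 5973) = √(292727/49) = √292727/7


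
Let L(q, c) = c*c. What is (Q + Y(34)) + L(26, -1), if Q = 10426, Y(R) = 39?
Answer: 10466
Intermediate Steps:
L(q, c) = c²
(Q + Y(34)) + L(26, -1) = (10426 + 39) + (-1)² = 10465 + 1 = 10466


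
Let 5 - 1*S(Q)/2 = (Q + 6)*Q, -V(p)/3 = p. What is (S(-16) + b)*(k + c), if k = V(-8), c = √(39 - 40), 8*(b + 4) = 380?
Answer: -6396 - 533*I/2 ≈ -6396.0 - 266.5*I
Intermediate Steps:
V(p) = -3*p
S(Q) = 10 - 2*Q*(6 + Q) (S(Q) = 10 - 2*(Q + 6)*Q = 10 - 2*(6 + Q)*Q = 10 - 2*Q*(6 + Q))
b = 87/2 (b = -4 + (⅛)*380 = -4 + 95/2 = 87/2 ≈ 43.500)
c = I (c = √(-1) = I ≈ 1.0*I)
k = 24 (k = -3*(-8) = 24)
(S(-16) + b)*(k + c) = ((10 - 12*(-16) - 2*(-16)²) + 87/2)*(24 + I) = ((10 + 192 - 2*256) + 87/2)*(24 + I) = ((10 + 192 - 512) + 87/2)*(24 + I) = (-310 + 87/2)*(24 + I) = -533*(24 + I)/2 = -6396 - 533*I/2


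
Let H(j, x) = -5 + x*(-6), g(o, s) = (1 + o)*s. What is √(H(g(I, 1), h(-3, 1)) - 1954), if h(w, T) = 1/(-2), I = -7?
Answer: 2*I*√489 ≈ 44.227*I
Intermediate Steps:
h(w, T) = -½
g(o, s) = s*(1 + o)
H(j, x) = -5 - 6*x
√(H(g(I, 1), h(-3, 1)) - 1954) = √((-5 - 6*(-½)) - 1954) = √((-5 + 3) - 1954) = √(-2 - 1954) = √(-1956) = 2*I*√489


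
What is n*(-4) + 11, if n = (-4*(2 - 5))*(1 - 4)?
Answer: 155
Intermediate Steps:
n = -36 (n = -4*(-3)*(-3) = 12*(-3) = -36)
n*(-4) + 11 = -36*(-4) + 11 = 144 + 11 = 155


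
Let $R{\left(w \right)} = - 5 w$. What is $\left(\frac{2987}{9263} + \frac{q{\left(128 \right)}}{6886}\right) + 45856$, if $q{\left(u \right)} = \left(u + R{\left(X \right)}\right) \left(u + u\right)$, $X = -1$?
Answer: $\frac{1462630870257}{31892509} \approx 45861.0$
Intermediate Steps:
$q{\left(u \right)} = 2 u \left(5 + u\right)$ ($q{\left(u \right)} = \left(u - -5\right) \left(u + u\right) = \left(u + 5\right) 2 u = \left(5 + u\right) 2 u = 2 u \left(5 + u\right)$)
$\left(\frac{2987}{9263} + \frac{q{\left(128 \right)}}{6886}\right) + 45856 = \left(\frac{2987}{9263} + \frac{2 \cdot 128 \left(5 + 128\right)}{6886}\right) + 45856 = \left(2987 \cdot \frac{1}{9263} + 2 \cdot 128 \cdot 133 \cdot \frac{1}{6886}\right) + 45856 = \left(\frac{2987}{9263} + 34048 \cdot \frac{1}{6886}\right) + 45856 = \left(\frac{2987}{9263} + \frac{17024}{3443}\right) + 45856 = \frac{167977553}{31892509} + 45856 = \frac{1462630870257}{31892509}$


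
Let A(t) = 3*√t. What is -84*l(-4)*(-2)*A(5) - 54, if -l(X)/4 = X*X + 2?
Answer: -54 - 36288*√5 ≈ -81197.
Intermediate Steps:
l(X) = -8 - 4*X² (l(X) = -4*(X*X + 2) = -4*(X² + 2) = -4*(2 + X²) = -8 - 4*X²)
-84*l(-4)*(-2)*A(5) - 54 = -84*(-8 - 4*(-4)²)*(-2)*3*√5 - 54 = -84*(-8 - 4*16)*(-2)*3*√5 - 54 = -84*(-8 - 64)*(-2)*3*√5 - 54 = -84*(-72*(-2))*3*√5 - 54 = -12096*3*√5 - 54 = -36288*√5 - 54 = -54 - 36288*√5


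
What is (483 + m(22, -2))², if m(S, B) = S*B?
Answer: 192721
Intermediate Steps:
m(S, B) = B*S
(483 + m(22, -2))² = (483 - 2*22)² = (483 - 44)² = 439² = 192721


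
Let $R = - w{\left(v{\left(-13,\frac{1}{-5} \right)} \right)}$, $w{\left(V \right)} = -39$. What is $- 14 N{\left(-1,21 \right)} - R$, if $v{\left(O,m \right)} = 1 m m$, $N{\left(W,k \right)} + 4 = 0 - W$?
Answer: $3$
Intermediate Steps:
$N{\left(W,k \right)} = -4 - W$ ($N{\left(W,k \right)} = -4 + \left(0 - W\right) = -4 - W$)
$v{\left(O,m \right)} = m^{2}$ ($v{\left(O,m \right)} = m m = m^{2}$)
$R = 39$ ($R = \left(-1\right) \left(-39\right) = 39$)
$- 14 N{\left(-1,21 \right)} - R = - 14 \left(-4 - -1\right) - 39 = - 14 \left(-4 + 1\right) - 39 = \left(-14\right) \left(-3\right) - 39 = 42 - 39 = 3$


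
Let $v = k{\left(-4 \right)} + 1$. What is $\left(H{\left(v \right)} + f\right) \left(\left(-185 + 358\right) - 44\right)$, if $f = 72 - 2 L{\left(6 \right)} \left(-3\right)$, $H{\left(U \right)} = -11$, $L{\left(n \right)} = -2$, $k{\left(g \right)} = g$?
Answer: $6321$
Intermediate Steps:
$v = -3$ ($v = -4 + 1 = -3$)
$f = 60$ ($f = 72 - 2 \left(-2\right) \left(-3\right) = 72 - \left(-4\right) \left(-3\right) = 72 - 12 = 60$)
$\left(H{\left(v \right)} + f\right) \left(\left(-185 + 358\right) - 44\right) = \left(-11 + 60\right) \left(\left(-185 + 358\right) - 44\right) = 49 \left(173 - 44\right) = 49 \cdot 129 = 6321$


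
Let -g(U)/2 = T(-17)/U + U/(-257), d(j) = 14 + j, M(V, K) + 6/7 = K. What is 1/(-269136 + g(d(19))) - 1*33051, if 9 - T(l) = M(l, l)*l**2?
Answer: -528696431390565/15996382298 ≈ -33051.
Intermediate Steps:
M(V, K) = -6/7 + K
T(l) = 9 - l**2*(-6/7 + l) (T(l) = 9 - (-6/7 + l)*l**2 = 9 - l**2*(-6/7 + l))
g(U) = -72376/(7*U) + 2*U/257 (g(U) = -2*((9 + (-17)**2*(6/7 - 1*(-17)))/U + U/(-257)) = -2*((9 + 289*(6/7 + 17))/U + U*(-1/257)) = -2*((9 + 289*(125/7))/U - U/257) = -2*((9 + 36125/7)/U - U/257) = -2*(36188/(7*U) - U/257) = -2*(-U/257 + 36188/(7*U)) = -72376/(7*U) + 2*U/257)
1/(-269136 + g(d(19))) - 1*33051 = 1/(-269136 + 2*(-9300316 + 7*(14 + 19)**2)/(1799*(14 + 19))) - 1*33051 = 1/(-269136 + (2/1799)*(-9300316 + 7*33**2)/33) - 33051 = 1/(-269136 + (2/1799)*(1/33)*(-9300316 + 7*1089)) - 33051 = 1/(-269136 + (2/1799)*(1/33)*(-9300316 + 7623)) - 33051 = 1/(-269136 + (2/1799)*(1/33)*(-9292693)) - 33051 = 1/(-269136 - 18585386/59367) - 33051 = 1/(-15996382298/59367) - 33051 = -59367/15996382298 - 33051 = -528696431390565/15996382298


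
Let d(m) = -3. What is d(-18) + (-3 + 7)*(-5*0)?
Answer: -3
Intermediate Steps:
d(-18) + (-3 + 7)*(-5*0) = -3 + (-3 + 7)*(-5*0) = -3 + 4*0 = -3 + 0 = -3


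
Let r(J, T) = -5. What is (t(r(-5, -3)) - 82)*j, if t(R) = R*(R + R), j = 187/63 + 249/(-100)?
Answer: -24104/1575 ≈ -15.304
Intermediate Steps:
j = 3013/6300 (j = 187*(1/63) + 249*(-1/100) = 187/63 - 249/100 = 3013/6300 ≈ 0.47825)
t(R) = 2*R² (t(R) = R*(2*R) = 2*R²)
(t(r(-5, -3)) - 82)*j = (2*(-5)² - 82)*(3013/6300) = (2*25 - 82)*(3013/6300) = (50 - 82)*(3013/6300) = -32*3013/6300 = -24104/1575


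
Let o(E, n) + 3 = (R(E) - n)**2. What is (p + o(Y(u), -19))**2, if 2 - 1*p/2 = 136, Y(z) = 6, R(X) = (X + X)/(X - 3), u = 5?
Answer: 66564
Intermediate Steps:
R(X) = 2*X/(-3 + X) (R(X) = (2*X)/(-3 + X) = 2*X/(-3 + X))
p = -268 (p = 4 - 2*136 = 4 - 272 = -268)
o(E, n) = -3 + (-n + 2*E/(-3 + E))**2 (o(E, n) = -3 + (2*E/(-3 + E) - n)**2 = -3 + (-n + 2*E/(-3 + E))**2)
(p + o(Y(u), -19))**2 = (-268 + (-3 + (2*6 + 3*(-19) - 1*6*(-19))**2/(-3 + 6)**2))**2 = (-268 + (-3 + (12 - 57 + 114)**2/3**2))**2 = (-268 + (-3 + (1/9)*69**2))**2 = (-268 + (-3 + (1/9)*4761))**2 = (-268 + (-3 + 529))**2 = (-268 + 526)**2 = 258**2 = 66564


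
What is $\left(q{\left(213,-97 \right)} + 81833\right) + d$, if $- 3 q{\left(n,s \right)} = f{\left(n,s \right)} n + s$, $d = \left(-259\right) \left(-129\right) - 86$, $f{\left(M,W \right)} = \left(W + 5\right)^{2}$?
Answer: $- \frac{1457261}{3} \approx -4.8575 \cdot 10^{5}$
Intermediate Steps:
$f{\left(M,W \right)} = \left(5 + W\right)^{2}$
$d = 33325$ ($d = 33411 - 86 = 33325$)
$q{\left(n,s \right)} = - \frac{s}{3} - \frac{n \left(5 + s\right)^{2}}{3}$ ($q{\left(n,s \right)} = - \frac{\left(5 + s\right)^{2} n + s}{3} = - \frac{n \left(5 + s\right)^{2} + s}{3} = - \frac{s + n \left(5 + s\right)^{2}}{3} = - \frac{s}{3} - \frac{n \left(5 + s\right)^{2}}{3}$)
$\left(q{\left(213,-97 \right)} + 81833\right) + d = \left(\left(\left(- \frac{1}{3}\right) \left(-97\right) - 71 \left(5 - 97\right)^{2}\right) + 81833\right) + 33325 = \left(\left(\frac{97}{3} - 71 \left(-92\right)^{2}\right) + 81833\right) + 33325 = \left(\left(\frac{97}{3} - 71 \cdot 8464\right) + 81833\right) + 33325 = \left(\left(\frac{97}{3} - 600944\right) + 81833\right) + 33325 = \left(- \frac{1802735}{3} + 81833\right) + 33325 = - \frac{1557236}{3} + 33325 = - \frac{1457261}{3}$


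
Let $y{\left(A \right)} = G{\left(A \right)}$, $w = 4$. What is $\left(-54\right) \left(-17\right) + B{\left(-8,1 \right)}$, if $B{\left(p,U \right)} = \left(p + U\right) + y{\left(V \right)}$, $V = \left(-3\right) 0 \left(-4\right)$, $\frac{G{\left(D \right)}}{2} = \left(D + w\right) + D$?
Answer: $919$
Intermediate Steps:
$G{\left(D \right)} = 8 + 4 D$ ($G{\left(D \right)} = 2 \left(\left(D + 4\right) + D\right) = 2 \left(\left(4 + D\right) + D\right) = 2 \left(4 + 2 D\right) = 8 + 4 D$)
$V = 0$ ($V = 0 \left(-4\right) = 0$)
$y{\left(A \right)} = 8 + 4 A$
$B{\left(p,U \right)} = 8 + U + p$ ($B{\left(p,U \right)} = \left(p + U\right) + \left(8 + 4 \cdot 0\right) = \left(U + p\right) + \left(8 + 0\right) = \left(U + p\right) + 8 = 8 + U + p$)
$\left(-54\right) \left(-17\right) + B{\left(-8,1 \right)} = \left(-54\right) \left(-17\right) + \left(8 + 1 - 8\right) = 918 + 1 = 919$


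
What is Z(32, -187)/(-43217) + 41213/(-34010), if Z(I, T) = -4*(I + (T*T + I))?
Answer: 2984787099/1469810170 ≈ 2.0307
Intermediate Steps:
Z(I, T) = -8*I - 4*T² (Z(I, T) = -4*(I + (T² + I)) = -4*(I + (I + T²)) = -4*(T² + 2*I) = -8*I - 4*T²)
Z(32, -187)/(-43217) + 41213/(-34010) = (-8*32 - 4*(-187)²)/(-43217) + 41213/(-34010) = (-256 - 4*34969)*(-1/43217) + 41213*(-1/34010) = (-256 - 139876)*(-1/43217) - 41213/34010 = -140132*(-1/43217) - 41213/34010 = 140132/43217 - 41213/34010 = 2984787099/1469810170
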